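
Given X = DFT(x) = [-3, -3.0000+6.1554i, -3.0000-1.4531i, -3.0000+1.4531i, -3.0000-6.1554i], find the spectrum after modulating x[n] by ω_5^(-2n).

Modulation property: DFT(ω_5^(-2n)·x[n]) = X[(k-2) mod 5], so circularly shift X by 2 positions.

X[k-2] = [-3.0000+1.4531i, -3.0000-6.1554i, -3, -3.0000+6.1554i, -3.0000-1.4531i]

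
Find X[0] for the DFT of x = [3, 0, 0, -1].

X[0] = Σ(n=0 to 3) x[n] · ω_4^0 = Σ x[n]
= (3) + (0) + (0) + (-1)

X[0] = 2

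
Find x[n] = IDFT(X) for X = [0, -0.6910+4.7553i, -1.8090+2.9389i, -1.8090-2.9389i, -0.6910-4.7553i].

x[n] = (1/5) Σ(k=0 to 4) X[k] · e^(2πikn/5)

Computing each x[n]:
x[0] = -1
x[1] = -2
x[2] = 0
x[3] = 0
x[4] = 3

x = [-1, -2, 0, 0, 3]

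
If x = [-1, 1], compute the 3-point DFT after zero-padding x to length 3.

Original 2-point DFT: [0, -2]
Zero-padded 3-point DFT provides frequency interpolation.

DFT_3([x, 0, ...]) = [0, -1.5000-0.8660i, -1.5000+0.8660i]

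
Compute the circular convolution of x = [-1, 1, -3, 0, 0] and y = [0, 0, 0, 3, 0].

(x ⊛ y)[n] = Σ(m=0 to 4) x[m] · y[(n-m) mod 5]

Computing each output sample:
(x ⊛ y)[0] = -9
(x ⊛ y)[1] = 0
(x ⊛ y)[2] = 0
(x ⊛ y)[3] = -3
(x ⊛ y)[4] = 3

x ⊛ y = [-9, 0, 0, -3, 3]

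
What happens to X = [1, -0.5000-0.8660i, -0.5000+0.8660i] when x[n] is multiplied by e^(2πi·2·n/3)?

Modulation property: DFT(ω_3^(-2n)·x[n]) = X[(k-2) mod 3], so circularly shift X by 2 positions.

X[k-2] = [-0.5000-0.8660i, -0.5000+0.8660i, 1]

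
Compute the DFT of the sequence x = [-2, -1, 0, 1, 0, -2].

X[k] = Σ(n=0 to 5) x[n] · ω_6^(nk)
where ω_6 = e^(-2πi/6)

Computing each X[k]:
X[0] = -4
X[1] = -4.5000-0.8660i
X[2] = 0.5000-0.8660i
X[3] = 0
X[4] = 0.5000+0.8660i
X[5] = -4.5000+0.8660i

X = [-4, -4.5000-0.8660i, 0.5000-0.8660i, 0, 0.5000+0.8660i, -4.5000+0.8660i]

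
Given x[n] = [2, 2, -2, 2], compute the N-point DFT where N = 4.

X[k] = Σ(n=0 to 3) x[n] · ω_4^(nk)
where ω_4 = e^(-2πi/4)

Computing each X[k]:
X[0] = 4
X[1] = 4
X[2] = -4
X[3] = 4

X = [4, 4, -4, 4]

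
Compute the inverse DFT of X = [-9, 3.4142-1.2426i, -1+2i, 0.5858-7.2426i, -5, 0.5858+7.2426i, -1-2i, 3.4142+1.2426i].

x[n] = (1/8) Σ(k=0 to 7) X[k] · e^(2πikn/8)

Computing each x[n]:
x[0] = -1
x[1] = 1
x[2] = -3
x[3] = 1
x[4] = -3
x[5] = -3
x[6] = 0
x[7] = -1

x = [-1, 1, -3, 1, -3, -3, 0, -1]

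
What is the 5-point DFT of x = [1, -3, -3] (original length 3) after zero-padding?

Original 3-point DFT: [-5, 4, 4]
Zero-padded 5-point DFT provides frequency interpolation.

DFT_5([x, 0, ...]) = [-5, 2.5000+4.6165i, 2.5000-1.0898i, 2.5000+1.0898i, 2.5000-4.6165i]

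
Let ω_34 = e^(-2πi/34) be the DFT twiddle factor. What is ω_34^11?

ω_34^11 = e^(-2πi·11/34)
= cos(-2π·11/34) + i·sin(-2π·11/34)
= cos(-22π/34) + i·sin(-22π/34)

ω_34^11 = cos(-22π/34) + i·sin(-22π/34) = -0.4457-0.8952i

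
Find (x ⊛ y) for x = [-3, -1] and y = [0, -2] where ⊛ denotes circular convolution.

(x ⊛ y)[n] = Σ(m=0 to 1) x[m] · y[(n-m) mod 2]

Computing each output sample:
(x ⊛ y)[0] = 2
(x ⊛ y)[1] = 6

x ⊛ y = [2, 6]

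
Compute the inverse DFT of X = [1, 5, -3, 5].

x[n] = (1/4) Σ(k=0 to 3) X[k] · e^(2πikn/4)

Computing each x[n]:
x[0] = 2
x[1] = 1
x[2] = -3
x[3] = 1

x = [2, 1, -3, 1]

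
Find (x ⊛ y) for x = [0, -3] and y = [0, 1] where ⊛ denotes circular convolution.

(x ⊛ y)[n] = Σ(m=0 to 1) x[m] · y[(n-m) mod 2]

Computing each output sample:
(x ⊛ y)[0] = -3
(x ⊛ y)[1] = 0

x ⊛ y = [-3, 0]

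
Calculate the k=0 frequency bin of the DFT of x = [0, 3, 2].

X[0] = Σ(n=0 to 2) x[n] · ω_3^0 = Σ x[n]
= (0) + (3) + (2)

X[0] = 5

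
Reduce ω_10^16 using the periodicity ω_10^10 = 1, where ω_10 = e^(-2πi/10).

Since ω_10^10 = 1, powers reduce modulo 10.
16 mod 10 = 6
So ω_10^16 = ω_10^6 = e^(-2πi·6/10)

ω_10^16 = ω_10^6 = -0.8090+0.5878i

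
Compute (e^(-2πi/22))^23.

Since ω_22^22 = 1, powers reduce modulo 22.
23 mod 22 = 1
So ω_22^23 = ω_22^1 = e^(-2πi·1/22)

ω_22^23 = ω_22^1 = 0.9595-0.2817i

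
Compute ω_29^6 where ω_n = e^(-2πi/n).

ω_29^6 = e^(-2πi·6/29)
= cos(-2π·6/29) + i·sin(-2π·6/29)
= cos(-12π/29) + i·sin(-12π/29)

ω_29^6 = cos(-12π/29) + i·sin(-12π/29) = 0.2675-0.9635i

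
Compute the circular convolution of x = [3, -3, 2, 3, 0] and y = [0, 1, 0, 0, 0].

(x ⊛ y)[n] = Σ(m=0 to 4) x[m] · y[(n-m) mod 5]

Computing each output sample:
(x ⊛ y)[0] = 0
(x ⊛ y)[1] = 3
(x ⊛ y)[2] = -3
(x ⊛ y)[3] = 2
(x ⊛ y)[4] = 3

x ⊛ y = [0, 3, -3, 2, 3]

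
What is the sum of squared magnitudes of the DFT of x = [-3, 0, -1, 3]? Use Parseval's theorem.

Parseval: Σ|x[n]|² = (1/N)Σ|X[k]|², so Σ|X[k]|² = N·Σ|x[n]|² = 4·19.0000

Σ|X[k]|² = N·Σ|x[n]|² = 4·19.0000 = 76.0000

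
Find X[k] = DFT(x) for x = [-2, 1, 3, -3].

X[k] = Σ(n=0 to 3) x[n] · ω_4^(nk)
where ω_4 = e^(-2πi/4)

Computing each X[k]:
X[0] = -1
X[1] = -5-4i
X[2] = 3
X[3] = -5+4i

X = [-1, -5-4i, 3, -5+4i]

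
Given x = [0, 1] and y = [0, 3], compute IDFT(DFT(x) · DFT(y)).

(x ⊛ y)[n] = Σ(m=0 to 1) x[m] · y[(n-m) mod 2]

Computing each output sample:
(x ⊛ y)[0] = 3
(x ⊛ y)[1] = 0

x ⊛ y = [3, 0]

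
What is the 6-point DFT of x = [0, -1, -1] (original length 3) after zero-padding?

Original 3-point DFT: [-2, 1, 1]
Zero-padded 6-point DFT provides frequency interpolation.

DFT_6([x, 0, ...]) = [-2, 1.7321i, 1, 0, 1, -1.7321i]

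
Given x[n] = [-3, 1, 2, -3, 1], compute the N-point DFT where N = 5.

X[k] = Σ(n=0 to 4) x[n] · ω_5^(nk)
where ω_5 = e^(-2πi/5)

Computing each X[k]:
X[0] = -2
X[1] = -1.5729-2.9389i
X[2] = -4.9271+4.7553i
X[3] = -4.9271-4.7553i
X[4] = -1.5729+2.9389i

X = [-2, -1.5729-2.9389i, -4.9271+4.7553i, -4.9271-4.7553i, -1.5729+2.9389i]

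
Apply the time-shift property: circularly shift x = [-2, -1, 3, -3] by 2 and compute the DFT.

Time shift by 2: X_shifted[k] = ω_4^(2k) · X[k]
Shifted x = [3, -3, -2, -1]

DFT(x[n-2]) = [-3, 5+2i, 5, 5-2i]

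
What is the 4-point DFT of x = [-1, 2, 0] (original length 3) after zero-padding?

Original 3-point DFT: [1, -2.0000-1.7321i, -2.0000+1.7321i]
Zero-padded 4-point DFT provides frequency interpolation.

DFT_4([x, 0, ...]) = [1, -1-2i, -3, -1+2i]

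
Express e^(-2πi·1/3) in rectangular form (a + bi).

ω_3^1 = e^(-2πi·1/3)
= cos(-2π·1/3) + i·sin(-2π·1/3)
= cos(-2π/3) + i·sin(-2π/3)

ω_3^1 = cos(-2π/3) + i·sin(-2π/3) = -0.5000-0.8660i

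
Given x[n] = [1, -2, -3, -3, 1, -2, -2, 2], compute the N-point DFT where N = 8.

X[k] = Σ(n=0 to 7) x[n] · ω_8^(nk)
where ω_8 = e^(-2πi/8)

Computing each X[k]:
X[0] = -8
X[1] = 3.5355+4.5355i
X[2] = 7+3i
X[3] = -3.5355+2.5355i
X[4] = 2
X[5] = -3.5355-2.5355i
X[6] = 7-3i
X[7] = 3.5355-4.5355i

X = [-8, 3.5355+4.5355i, 7+3i, -3.5355+2.5355i, 2, -3.5355-2.5355i, 7-3i, 3.5355-4.5355i]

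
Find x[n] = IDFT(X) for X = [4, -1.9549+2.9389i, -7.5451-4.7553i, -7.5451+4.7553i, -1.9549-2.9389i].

x[n] = (1/5) Σ(k=0 to 4) X[k] · e^(2πikn/5)

Computing each x[n]:
x[0] = -3
x[1] = 3
x[2] = -2
x[3] = 3
x[4] = 3

x = [-3, 3, -2, 3, 3]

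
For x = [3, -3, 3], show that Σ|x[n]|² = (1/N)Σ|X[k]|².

Time domain:
Σ|x[n]|² = |3|² + |-3|² + |3|² = 27.0000

Frequency domain:
(1/3)Σ|X[k]|² = (1/3)(|3|² + |3.0000+5.1962i|² + |3.0000-5.1962i|²) = (1/3)·81.0000 = 27.0000

Both sides agree, confirming Parseval's theorem.

Σ|x[n]|² = (1/N)Σ|X[k]|² = 27.0000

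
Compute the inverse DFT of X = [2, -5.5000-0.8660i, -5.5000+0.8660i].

x[n] = (1/3) Σ(k=0 to 2) X[k] · e^(2πikn/3)

Computing each x[n]:
x[0] = -3
x[1] = 3
x[2] = 2

x = [-3, 3, 2]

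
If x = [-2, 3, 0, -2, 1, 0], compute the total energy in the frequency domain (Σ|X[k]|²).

Parseval: Σ|x[n]|² = (1/N)Σ|X[k]|², so Σ|X[k]|² = N·Σ|x[n]|² = 6·18.0000

Σ|X[k]|² = N·Σ|x[n]|² = 6·18.0000 = 108.0000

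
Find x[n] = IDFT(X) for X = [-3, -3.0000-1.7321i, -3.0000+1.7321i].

x[n] = (1/3) Σ(k=0 to 2) X[k] · e^(2πikn/3)

Computing each x[n]:
x[0] = -3
x[1] = 1
x[2] = -1

x = [-3, 1, -1]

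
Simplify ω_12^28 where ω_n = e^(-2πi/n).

Since ω_12^12 = 1, powers reduce modulo 12.
28 mod 12 = 4
So ω_12^28 = ω_12^4 = e^(-2πi·4/12)

ω_12^28 = ω_12^4 = -0.5000-0.8660i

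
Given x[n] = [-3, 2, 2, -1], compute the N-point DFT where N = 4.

X[k] = Σ(n=0 to 3) x[n] · ω_4^(nk)
where ω_4 = e^(-2πi/4)

Computing each X[k]:
X[0] = 0
X[1] = -5-3i
X[2] = -2
X[3] = -5+3i

X = [0, -5-3i, -2, -5+3i]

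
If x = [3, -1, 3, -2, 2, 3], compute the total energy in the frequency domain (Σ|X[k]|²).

Parseval: Σ|x[n]|² = (1/N)Σ|X[k]|², so Σ|X[k]|² = N·Σ|x[n]|² = 6·36.0000

Σ|X[k]|² = N·Σ|x[n]|² = 6·36.0000 = 216.0000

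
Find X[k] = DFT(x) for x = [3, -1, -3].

X[k] = Σ(n=0 to 2) x[n] · ω_3^(nk)
where ω_3 = e^(-2πi/3)

Computing each X[k]:
X[0] = -1
X[1] = 5.0000-1.7321i
X[2] = 5.0000+1.7321i

X = [-1, 5.0000-1.7321i, 5.0000+1.7321i]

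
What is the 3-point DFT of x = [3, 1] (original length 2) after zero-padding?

Original 2-point DFT: [4, 2]
Zero-padded 3-point DFT provides frequency interpolation.

DFT_3([x, 0, ...]) = [4, 2.5000-0.8660i, 2.5000+0.8660i]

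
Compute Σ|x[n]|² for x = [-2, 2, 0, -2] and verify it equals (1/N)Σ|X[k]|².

Time domain:
Σ|x[n]|² = |-2|² + |2|² + |0|² + |-2|² = 12.0000

Frequency domain:
(1/4)Σ|X[k]|² = (1/4)(|-2|² + |-2-4i|² + |-2|² + |-2+4i|²) = (1/4)·48.0000 = 12.0000

Both sides agree, confirming Parseval's theorem.

Σ|x[n]|² = (1/N)Σ|X[k]|² = 12.0000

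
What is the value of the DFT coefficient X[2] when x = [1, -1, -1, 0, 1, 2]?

X[2] = Σ(n=0 to 5) x[n] · ω_6^(2n) where ω_6 = e^(-2πi/6)
= (1)·ω_6^0 + (-1)·ω_6^2 + (-1)·ω_6^4 + (0)·ω_6^6 + (1)·ω_6^8 + (2)·ω_6^10

X[2] = 0.5000+0.8660i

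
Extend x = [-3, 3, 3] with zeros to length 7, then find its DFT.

Original 3-point DFT: [3, -6, -6]
Zero-padded 7-point DFT provides frequency interpolation.

DFT_7([x, 0, ...]) = [3, -1.7971-5.2703i, -6.3705-1.6231i, -3.8324+1.0438i, -3.8324-1.0438i, -6.3705+1.6231i, -1.7971+5.2703i]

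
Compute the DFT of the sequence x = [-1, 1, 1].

X[k] = Σ(n=0 to 2) x[n] · ω_3^(nk)
where ω_3 = e^(-2πi/3)

Computing each X[k]:
X[0] = 1
X[1] = -2
X[2] = -2

X = [1, -2, -2]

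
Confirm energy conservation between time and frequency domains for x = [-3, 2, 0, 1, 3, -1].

Time domain:
Σ|x[n]|² = |-3|² + |2|² + |0|² + |1|² + |3|² + |-1|² = 24.0000

Frequency domain:
(1/6)Σ|X[k]|² = (1/6)(|2|² + |-5|² + |-4.0000-5.1962i|² + |-2|² + |-4.0000+5.1962i|² + |-5|²) = (1/6)·144.0000 = 24.0000

Both sides agree, confirming Parseval's theorem.

Σ|x[n]|² = (1/N)Σ|X[k]|² = 24.0000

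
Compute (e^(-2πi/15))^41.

Since ω_15^15 = 1, powers reduce modulo 15.
41 mod 15 = 11
So ω_15^41 = ω_15^11 = e^(-2πi·11/15)

ω_15^41 = ω_15^11 = -0.1045+0.9945i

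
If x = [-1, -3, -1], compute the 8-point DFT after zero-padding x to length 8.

Original 3-point DFT: [-5, 1.0000+1.7321i, 1.0000-1.7321i]
Zero-padded 8-point DFT provides frequency interpolation.

DFT_8([x, 0, ...]) = [-5, -3.1213+3.1213i, 3i, 1.1213+1.1213i, 1, 1.1213-1.1213i, -3i, -3.1213-3.1213i]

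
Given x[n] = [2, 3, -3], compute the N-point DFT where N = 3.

X[k] = Σ(n=0 to 2) x[n] · ω_3^(nk)
where ω_3 = e^(-2πi/3)

Computing each X[k]:
X[0] = 2
X[1] = 2.0000-5.1962i
X[2] = 2.0000+5.1962i

X = [2, 2.0000-5.1962i, 2.0000+5.1962i]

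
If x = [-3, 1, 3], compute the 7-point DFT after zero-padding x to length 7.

Original 3-point DFT: [1, -5.0000+1.7321i, -5.0000-1.7321i]
Zero-padded 7-point DFT provides frequency interpolation.

DFT_7([x, 0, ...]) = [1, -3.0441-3.7066i, -5.9254+0.3267i, -2.0305+1.9116i, -2.0305-1.9116i, -5.9254-0.3267i, -3.0441+3.7066i]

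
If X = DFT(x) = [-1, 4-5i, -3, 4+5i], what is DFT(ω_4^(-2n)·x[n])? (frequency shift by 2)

Modulation property: DFT(ω_4^(-2n)·x[n]) = X[(k-2) mod 4], so circularly shift X by 2 positions.

X[k-2] = [-3, 4+5i, -1, 4-5i]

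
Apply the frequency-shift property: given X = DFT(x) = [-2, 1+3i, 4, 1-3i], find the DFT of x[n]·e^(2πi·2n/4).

Modulation property: DFT(ω_4^(-2n)·x[n]) = X[(k-2) mod 4], so circularly shift X by 2 positions.

X[k-2] = [4, 1-3i, -2, 1+3i]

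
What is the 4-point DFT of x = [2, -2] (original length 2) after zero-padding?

Original 2-point DFT: [0, 4]
Zero-padded 4-point DFT provides frequency interpolation.

DFT_4([x, 0, ...]) = [0, 2+2i, 4, 2-2i]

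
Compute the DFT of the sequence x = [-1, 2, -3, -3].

X[k] = Σ(n=0 to 3) x[n] · ω_4^(nk)
where ω_4 = e^(-2πi/4)

Computing each X[k]:
X[0] = -5
X[1] = 2-5i
X[2] = -3
X[3] = 2+5i

X = [-5, 2-5i, -3, 2+5i]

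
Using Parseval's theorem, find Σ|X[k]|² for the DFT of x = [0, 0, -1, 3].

Parseval: Σ|x[n]|² = (1/N)Σ|X[k]|², so Σ|X[k]|² = N·Σ|x[n]|² = 4·10.0000

Σ|X[k]|² = N·Σ|x[n]|² = 4·10.0000 = 40.0000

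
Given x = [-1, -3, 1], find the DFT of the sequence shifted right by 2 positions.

Time shift by 2: X_shifted[k] = ω_3^(2k) · X[k]
Shifted x = [-3, 1, -1]

DFT(x[n-2]) = [-3, -3.0000-1.7321i, -3.0000+1.7321i]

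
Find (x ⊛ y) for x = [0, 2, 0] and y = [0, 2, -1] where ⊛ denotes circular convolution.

(x ⊛ y)[n] = Σ(m=0 to 2) x[m] · y[(n-m) mod 3]

Computing each output sample:
(x ⊛ y)[0] = -2
(x ⊛ y)[1] = 0
(x ⊛ y)[2] = 4

x ⊛ y = [-2, 0, 4]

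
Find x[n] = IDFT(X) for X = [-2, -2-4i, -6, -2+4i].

x[n] = (1/4) Σ(k=0 to 3) X[k] · e^(2πikn/4)

Computing each x[n]:
x[0] = -3
x[1] = 3
x[2] = -1
x[3] = -1

x = [-3, 3, -1, -1]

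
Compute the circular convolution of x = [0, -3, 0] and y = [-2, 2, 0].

(x ⊛ y)[n] = Σ(m=0 to 2) x[m] · y[(n-m) mod 3]

Computing each output sample:
(x ⊛ y)[0] = 0
(x ⊛ y)[1] = 6
(x ⊛ y)[2] = -6

x ⊛ y = [0, 6, -6]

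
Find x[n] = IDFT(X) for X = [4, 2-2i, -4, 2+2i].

x[n] = (1/4) Σ(k=0 to 3) X[k] · e^(2πikn/4)

Computing each x[n]:
x[0] = 1
x[1] = 3
x[2] = -1
x[3] = 1

x = [1, 3, -1, 1]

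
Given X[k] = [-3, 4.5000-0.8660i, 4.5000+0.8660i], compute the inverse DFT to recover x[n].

x[n] = (1/3) Σ(k=0 to 2) X[k] · e^(2πikn/3)

Computing each x[n]:
x[0] = 2
x[1] = -2
x[2] = -3

x = [2, -2, -3]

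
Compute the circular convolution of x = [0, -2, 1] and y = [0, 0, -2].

(x ⊛ y)[n] = Σ(m=0 to 2) x[m] · y[(n-m) mod 3]

Computing each output sample:
(x ⊛ y)[0] = 4
(x ⊛ y)[1] = -2
(x ⊛ y)[2] = 0

x ⊛ y = [4, -2, 0]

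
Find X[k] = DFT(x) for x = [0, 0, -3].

X[k] = Σ(n=0 to 2) x[n] · ω_3^(nk)
where ω_3 = e^(-2πi/3)

Computing each X[k]:
X[0] = -3
X[1] = 1.5000-2.5981i
X[2] = 1.5000+2.5981i

X = [-3, 1.5000-2.5981i, 1.5000+2.5981i]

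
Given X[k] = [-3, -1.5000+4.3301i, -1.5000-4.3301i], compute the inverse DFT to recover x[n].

x[n] = (1/3) Σ(k=0 to 2) X[k] · e^(2πikn/3)

Computing each x[n]:
x[0] = -2
x[1] = -3
x[2] = 2

x = [-2, -3, 2]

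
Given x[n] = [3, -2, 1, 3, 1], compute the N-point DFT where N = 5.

X[k] = Σ(n=0 to 4) x[n] · ω_5^(nk)
where ω_5 = e^(-2πi/5)

Computing each X[k]:
X[0] = 6
X[1] = -0.5451+4.0287i
X[2] = 5.0451-0.1388i
X[3] = 5.0451+0.1388i
X[4] = -0.5451-4.0287i

X = [6, -0.5451+4.0287i, 5.0451-0.1388i, 5.0451+0.1388i, -0.5451-4.0287i]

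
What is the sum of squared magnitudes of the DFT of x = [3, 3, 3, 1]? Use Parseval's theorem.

Parseval: Σ|x[n]|² = (1/N)Σ|X[k]|², so Σ|X[k]|² = N·Σ|x[n]|² = 4·28.0000

Σ|X[k]|² = N·Σ|x[n]|² = 4·28.0000 = 112.0000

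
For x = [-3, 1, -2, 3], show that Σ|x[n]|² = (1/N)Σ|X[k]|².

Time domain:
Σ|x[n]|² = |-3|² + |1|² + |-2|² + |3|² = 23.0000

Frequency domain:
(1/4)Σ|X[k]|² = (1/4)(|-1|² + |-1+2i|² + |-9|² + |-1-2i|²) = (1/4)·92.0000 = 23.0000

Both sides agree, confirming Parseval's theorem.

Σ|x[n]|² = (1/N)Σ|X[k]|² = 23.0000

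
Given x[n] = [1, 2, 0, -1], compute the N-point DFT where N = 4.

X[k] = Σ(n=0 to 3) x[n] · ω_4^(nk)
where ω_4 = e^(-2πi/4)

Computing each X[k]:
X[0] = 2
X[1] = 1-3i
X[2] = 0
X[3] = 1+3i

X = [2, 1-3i, 0, 1+3i]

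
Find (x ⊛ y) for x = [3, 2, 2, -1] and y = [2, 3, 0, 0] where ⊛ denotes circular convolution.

(x ⊛ y)[n] = Σ(m=0 to 3) x[m] · y[(n-m) mod 4]

Computing each output sample:
(x ⊛ y)[0] = 3
(x ⊛ y)[1] = 13
(x ⊛ y)[2] = 10
(x ⊛ y)[3] = 4

x ⊛ y = [3, 13, 10, 4]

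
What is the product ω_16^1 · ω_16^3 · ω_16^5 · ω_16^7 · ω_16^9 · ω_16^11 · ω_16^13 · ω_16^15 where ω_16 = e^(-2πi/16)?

The primitive 16th roots of unity are ω_16^k for k coprime to 16: k ∈ {1, 3, 5, 7, 9, 11, 13, 15}
Their product equals the constant term of the cyclotomic polynomial Φ_16(x) up to sign.
For n ≥ 3, the product of all primitive nth roots of unity is 1. (For n=1 it is 1; for n=2 it is -1.)

1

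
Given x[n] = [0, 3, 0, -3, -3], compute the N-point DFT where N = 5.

X[k] = Σ(n=0 to 4) x[n] · ω_5^(nk)
where ω_5 = e^(-2πi/5)

Computing each X[k]:
X[0] = -3
X[1] = 2.4271-7.4697i
X[2] = -0.9271-0.6735i
X[3] = -0.9271+0.6735i
X[4] = 2.4271+7.4697i

X = [-3, 2.4271-7.4697i, -0.9271-0.6735i, -0.9271+0.6735i, 2.4271+7.4697i]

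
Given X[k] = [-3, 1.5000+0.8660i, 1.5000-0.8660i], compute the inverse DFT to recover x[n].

x[n] = (1/3) Σ(k=0 to 2) X[k] · e^(2πikn/3)

Computing each x[n]:
x[0] = 0
x[1] = -2
x[2] = -1

x = [0, -2, -1]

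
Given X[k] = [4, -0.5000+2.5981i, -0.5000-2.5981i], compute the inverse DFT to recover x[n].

x[n] = (1/3) Σ(k=0 to 2) X[k] · e^(2πikn/3)

Computing each x[n]:
x[0] = 1
x[1] = 0
x[2] = 3

x = [1, 0, 3]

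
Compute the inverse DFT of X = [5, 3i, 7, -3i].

x[n] = (1/4) Σ(k=0 to 3) X[k] · e^(2πikn/4)

Computing each x[n]:
x[0] = 3
x[1] = -2
x[2] = 3
x[3] = 1

x = [3, -2, 3, 1]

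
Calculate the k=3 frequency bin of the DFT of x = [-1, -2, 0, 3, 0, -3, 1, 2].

X[3] = Σ(n=0 to 7) x[n] · ω_8^(3n) where ω_8 = e^(-2πi/8)
= (-1)·ω_8^0 + (-2)·ω_8^3 + (0)·ω_8^6 + (3)·ω_8^9 + (0)·ω_8^12 + (-3)·ω_8^15 + (1)·ω_8^18 + (2)·ω_8^21

X[3] = -1.0000-2.4142i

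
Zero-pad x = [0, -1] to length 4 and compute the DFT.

Original 2-point DFT: [-1, 1]
Zero-padded 4-point DFT provides frequency interpolation.

DFT_4([x, 0, ...]) = [-1, 1i, 1, -1i]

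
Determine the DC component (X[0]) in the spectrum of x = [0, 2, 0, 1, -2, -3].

X[0] = Σ(n=0 to 5) x[n] · ω_6^0 = Σ x[n]
= (0) + (2) + (0) + (1) + (-2) + (-3)

X[0] = -2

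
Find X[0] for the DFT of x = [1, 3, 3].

X[0] = Σ(n=0 to 2) x[n] · ω_3^0 = Σ x[n]
= (1) + (3) + (3)

X[0] = 7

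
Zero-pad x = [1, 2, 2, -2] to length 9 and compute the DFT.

Original 4-point DFT: [3, -1-4i, 3, -1+4i]
Zero-padded 9-point DFT provides frequency interpolation.

DFT_9([x, 0, ...]) = [3, 3.8794-1.5231i, 0.4679-4.3857i, -3, 1.6527+2.3336i, 1.6527-2.3336i, -3, 0.4679+4.3857i, 3.8794+1.5231i]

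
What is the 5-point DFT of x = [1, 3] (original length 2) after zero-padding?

Original 2-point DFT: [4, -2]
Zero-padded 5-point DFT provides frequency interpolation.

DFT_5([x, 0, ...]) = [4, 1.9271-2.8532i, -1.4271-1.7634i, -1.4271+1.7634i, 1.9271+2.8532i]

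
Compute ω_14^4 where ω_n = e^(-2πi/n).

ω_14^4 = e^(-2πi·4/14)
= cos(-2π·4/14) + i·sin(-2π·4/14)
= cos(-8π/14) + i·sin(-8π/14)

ω_14^4 = cos(-8π/14) + i·sin(-8π/14) = -0.2225-0.9749i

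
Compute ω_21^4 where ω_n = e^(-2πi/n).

ω_21^4 = e^(-2πi·4/21)
= cos(-2π·4/21) + i·sin(-2π·4/21)
= cos(-8π/21) + i·sin(-8π/21)

ω_21^4 = cos(-8π/21) + i·sin(-8π/21) = 0.3653-0.9309i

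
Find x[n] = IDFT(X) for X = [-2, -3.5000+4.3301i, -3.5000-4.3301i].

x[n] = (1/3) Σ(k=0 to 2) X[k] · e^(2πikn/3)

Computing each x[n]:
x[0] = -3
x[1] = -2
x[2] = 3

x = [-3, -2, 3]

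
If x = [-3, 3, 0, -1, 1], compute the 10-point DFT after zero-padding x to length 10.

Original 5-point DFT: [0, -0.9549-2.4899i, -6.5451-0.2245i, -6.5451+0.2245i, -0.9549+2.4899i]
Zero-padded 10-point DFT provides frequency interpolation.

DFT_10([x, 0, ...]) = [0, -1.0729-1.4001i, -0.9549-2.4899i, -4.4271-4.3920i, -6.5451-0.2245i, -4, -6.5451+0.2245i, -4.4271+4.3920i, -0.9549+2.4899i, -1.0729+1.4001i]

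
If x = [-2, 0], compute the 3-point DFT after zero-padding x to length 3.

Original 2-point DFT: [-2, -2]
Zero-padded 3-point DFT provides frequency interpolation.

DFT_3([x, 0, ...]) = [-2, -2, -2]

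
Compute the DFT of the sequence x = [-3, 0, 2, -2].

X[k] = Σ(n=0 to 3) x[n] · ω_4^(nk)
where ω_4 = e^(-2πi/4)

Computing each X[k]:
X[0] = -3
X[1] = -5-2i
X[2] = 1
X[3] = -5+2i

X = [-3, -5-2i, 1, -5+2i]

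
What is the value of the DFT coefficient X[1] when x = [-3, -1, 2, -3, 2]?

X[1] = Σ(n=0 to 4) x[n] · ω_5^(1n) where ω_5 = e^(-2πi/5)
= (-3)·ω_5^0 + (-1)·ω_5^1 + (2)·ω_5^2 + (-3)·ω_5^3 + (2)·ω_5^4

X[1] = -1.8820-0.0858i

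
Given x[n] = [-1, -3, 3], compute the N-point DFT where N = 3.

X[k] = Σ(n=0 to 2) x[n] · ω_3^(nk)
where ω_3 = e^(-2πi/3)

Computing each X[k]:
X[0] = -1
X[1] = -1.0000+5.1962i
X[2] = -1.0000-5.1962i

X = [-1, -1.0000+5.1962i, -1.0000-5.1962i]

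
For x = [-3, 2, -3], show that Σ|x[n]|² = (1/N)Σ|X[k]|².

Time domain:
Σ|x[n]|² = |-3|² + |2|² + |-3|² = 22.0000

Frequency domain:
(1/3)Σ|X[k]|² = (1/3)(|-4|² + |-2.5000-4.3301i|² + |-2.5000+4.3301i|²) = (1/3)·66.0000 = 22.0000

Both sides agree, confirming Parseval's theorem.

Σ|x[n]|² = (1/N)Σ|X[k]|² = 22.0000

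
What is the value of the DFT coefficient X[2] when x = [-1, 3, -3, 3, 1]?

X[2] = Σ(n=0 to 4) x[n] · ω_5^(2n) where ω_5 = e^(-2πi/5)
= (-1)·ω_5^0 + (3)·ω_5^2 + (-3)·ω_5^4 + (3)·ω_5^6 + (1)·ω_5^8

X[2] = -4.2361-6.8819i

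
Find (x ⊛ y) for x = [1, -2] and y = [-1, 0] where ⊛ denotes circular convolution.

(x ⊛ y)[n] = Σ(m=0 to 1) x[m] · y[(n-m) mod 2]

Computing each output sample:
(x ⊛ y)[0] = -1
(x ⊛ y)[1] = 2

x ⊛ y = [-1, 2]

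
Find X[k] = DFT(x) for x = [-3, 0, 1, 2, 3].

X[k] = Σ(n=0 to 4) x[n] · ω_5^(nk)
where ω_5 = e^(-2πi/5)

Computing each X[k]:
X[0] = 3
X[1] = -4.5000+3.4410i
X[2] = -4.5000+0.8123i
X[3] = -4.5000-0.8123i
X[4] = -4.5000-3.4410i

X = [3, -4.5000+3.4410i, -4.5000+0.8123i, -4.5000-0.8123i, -4.5000-3.4410i]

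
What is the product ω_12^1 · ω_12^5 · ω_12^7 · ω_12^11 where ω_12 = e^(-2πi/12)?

The primitive 12th roots of unity are ω_12^k for k coprime to 12: k ∈ {1, 5, 7, 11}
Their product equals the constant term of the cyclotomic polynomial Φ_12(x) up to sign.
For n ≥ 3, the product of all primitive nth roots of unity is 1. (For n=1 it is 1; for n=2 it is -1.)

1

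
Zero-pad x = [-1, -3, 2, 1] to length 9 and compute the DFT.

Original 4-point DFT: [-1, -3+4i, 3, -3-4i]
Zero-padded 9-point DFT provides frequency interpolation.

DFT_9([x, 0, ...]) = [-1, -3.4508-0.9073i, -3.9003+3.1364i, 0.5000+4.3301i, 2.8512+1.4456i, 2.8512-1.4456i, 0.5000-4.3301i, -3.9003-3.1364i, -3.4508+0.9073i]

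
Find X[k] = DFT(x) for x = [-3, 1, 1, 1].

X[k] = Σ(n=0 to 3) x[n] · ω_4^(nk)
where ω_4 = e^(-2πi/4)

Computing each X[k]:
X[0] = 0
X[1] = -4
X[2] = -4
X[3] = -4

X = [0, -4, -4, -4]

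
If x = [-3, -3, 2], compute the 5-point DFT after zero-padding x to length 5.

Original 3-point DFT: [-4, -2.5000+4.3301i, -2.5000-4.3301i]
Zero-padded 5-point DFT provides frequency interpolation.

DFT_5([x, 0, ...]) = [-4, -5.5451+1.6776i, 0.0451+3.6655i, 0.0451-3.6655i, -5.5451-1.6776i]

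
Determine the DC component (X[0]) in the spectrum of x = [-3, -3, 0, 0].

X[0] = Σ(n=0 to 3) x[n] · ω_4^0 = Σ x[n]
= (-3) + (-3) + (0) + (0)

X[0] = -6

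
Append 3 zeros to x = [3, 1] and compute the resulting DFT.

Original 2-point DFT: [4, 2]
Zero-padded 5-point DFT provides frequency interpolation.

DFT_5([x, 0, ...]) = [4, 3.3090-0.9511i, 2.1910-0.5878i, 2.1910+0.5878i, 3.3090+0.9511i]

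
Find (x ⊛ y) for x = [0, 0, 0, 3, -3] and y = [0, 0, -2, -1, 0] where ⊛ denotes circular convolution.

(x ⊛ y)[n] = Σ(m=0 to 4) x[m] · y[(n-m) mod 5]

Computing each output sample:
(x ⊛ y)[0] = -6
(x ⊛ y)[1] = 3
(x ⊛ y)[2] = 3
(x ⊛ y)[3] = 0
(x ⊛ y)[4] = 0

x ⊛ y = [-6, 3, 3, 0, 0]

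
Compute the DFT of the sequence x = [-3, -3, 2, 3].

X[k] = Σ(n=0 to 3) x[n] · ω_4^(nk)
where ω_4 = e^(-2πi/4)

Computing each X[k]:
X[0] = -1
X[1] = -5+6i
X[2] = -1
X[3] = -5-6i

X = [-1, -5+6i, -1, -5-6i]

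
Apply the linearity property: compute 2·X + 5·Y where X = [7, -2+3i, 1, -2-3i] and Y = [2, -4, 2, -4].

By linearity: DFT(2x + 5y) = 2·DFT(x) + 5·DFT(y)
= 2·[7, -2+3i, 1, -2-3i] + 5·[2, -4, 2, -4]

Computing element-wise:
Z[0] = 2·(7) + 5·(2) = 24
Z[1] = 2·(-2+3i) + 5·(-4) = -24+6i
Z[2] = 2·(1) + 5·(2) = 12
Z[3] = 2·(-2-3i) + 5·(-4) = -24-6i

DFT(2x + 5y) = 2·X + 5·Y = [24, -24+6i, 12, -24-6i]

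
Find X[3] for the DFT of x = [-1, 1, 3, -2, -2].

X[3] = Σ(n=0 to 4) x[n] · ω_5^(3n) where ω_5 = e^(-2πi/5)
= (-1)·ω_5^0 + (1)·ω_5^3 + (3)·ω_5^6 + (-2)·ω_5^9 + (-2)·ω_5^12

X[3] = 0.1180-2.9919i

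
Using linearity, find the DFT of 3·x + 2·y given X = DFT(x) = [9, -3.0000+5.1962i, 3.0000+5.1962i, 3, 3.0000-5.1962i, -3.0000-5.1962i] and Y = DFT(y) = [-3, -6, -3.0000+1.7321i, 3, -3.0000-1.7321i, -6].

By linearity: DFT(3x + 2y) = 3·DFT(x) + 2·DFT(y)
= 3·[9, -3.0000+5.1962i, 3.0000+5.1962i, 3, 3.0000-5.1962i, -3.0000-5.1962i] + 2·[-3, -6, -3.0000+1.7321i, 3, -3.0000-1.7321i, -6]

Computing element-wise:
Z[0] = 3·(9) + 2·(-3) = 21
Z[1] = 3·(-3.0000+5.1962i) + 2·(-6) = -21.0000+15.5886i
Z[2] = 3·(3.0000+5.1962i) + 2·(-3.0000+1.7321i) = 3.0000+19.0528i
Z[3] = 3·(3) + 2·(3) = 15
Z[4] = 3·(3.0000-5.1962i) + 2·(-3.0000-1.7321i) = 3.0000-19.0528i
Z[5] = 3·(-3.0000-5.1962i) + 2·(-6) = -21.0000-15.5886i

DFT(3x + 2y) = 3·X + 2·Y = [21, -21.0000+15.5886i, 3.0000+19.0528i, 15, 3.0000-19.0528i, -21.0000-15.5886i]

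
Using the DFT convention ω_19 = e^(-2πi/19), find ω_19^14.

ω_19^14 = e^(-2πi·14/19)
= cos(-2π·14/19) + i·sin(-2π·14/19)
= cos(-28π/19) + i·sin(-28π/19)

ω_19^14 = cos(-28π/19) + i·sin(-28π/19) = -0.0826+0.9966i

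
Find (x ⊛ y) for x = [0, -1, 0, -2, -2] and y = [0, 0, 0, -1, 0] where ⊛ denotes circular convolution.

(x ⊛ y)[n] = Σ(m=0 to 4) x[m] · y[(n-m) mod 5]

Computing each output sample:
(x ⊛ y)[0] = 0
(x ⊛ y)[1] = 2
(x ⊛ y)[2] = 2
(x ⊛ y)[3] = 0
(x ⊛ y)[4] = 1

x ⊛ y = [0, 2, 2, 0, 1]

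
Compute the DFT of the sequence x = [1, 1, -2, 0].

X[k] = Σ(n=0 to 3) x[n] · ω_4^(nk)
where ω_4 = e^(-2πi/4)

Computing each X[k]:
X[0] = 0
X[1] = 3-1i
X[2] = -2
X[3] = 3+1i

X = [0, 3-1i, -2, 3+1i]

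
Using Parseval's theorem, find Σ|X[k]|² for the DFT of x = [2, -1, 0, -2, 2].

Parseval: Σ|x[n]|² = (1/N)Σ|X[k]|², so Σ|X[k]|² = N·Σ|x[n]|² = 5·13.0000

Σ|X[k]|² = N·Σ|x[n]|² = 5·13.0000 = 65.0000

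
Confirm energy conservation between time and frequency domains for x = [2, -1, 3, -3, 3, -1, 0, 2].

Time domain:
Σ|x[n]|² = |2|² + |-1|² + |3|² + |-3|² + |3|² + |-1|² + |0|² + |2|² = 37.0000

Frequency domain:
(1/8)Σ|X[k]|² = (1/8)(|5|² + |2.5355+0.5355i|² + |2+1i|² + |-4.5355+6.5355i|² + |11|² + |-4.5355-6.5355i|² + |2-1i|² + |2.5355-0.5355i|²) = (1/8)·296.0000 = 37.0000

Both sides agree, confirming Parseval's theorem.

Σ|x[n]|² = (1/N)Σ|X[k]|² = 37.0000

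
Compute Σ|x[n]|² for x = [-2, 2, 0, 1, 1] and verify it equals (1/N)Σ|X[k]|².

Time domain:
Σ|x[n]|² = |-2|² + |2|² + |0|² + |1|² + |1|² = 10.0000

Frequency domain:
(1/5)Σ|X[k]|² = (1/5)(|2|² + |-1.8820-0.3633i|² + |-4.1180-1.5388i|² + |-4.1180+1.5388i|² + |-1.8820+0.3633i|²) = (1/5)·50.0000 = 10.0000

Both sides agree, confirming Parseval's theorem.

Σ|x[n]|² = (1/N)Σ|X[k]|² = 10.0000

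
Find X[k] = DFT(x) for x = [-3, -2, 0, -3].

X[k] = Σ(n=0 to 3) x[n] · ω_4^(nk)
where ω_4 = e^(-2πi/4)

Computing each X[k]:
X[0] = -8
X[1] = -3-1i
X[2] = 2
X[3] = -3+1i

X = [-8, -3-1i, 2, -3+1i]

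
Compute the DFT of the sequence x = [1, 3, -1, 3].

X[k] = Σ(n=0 to 3) x[n] · ω_4^(nk)
where ω_4 = e^(-2πi/4)

Computing each X[k]:
X[0] = 6
X[1] = 2
X[2] = -6
X[3] = 2

X = [6, 2, -6, 2]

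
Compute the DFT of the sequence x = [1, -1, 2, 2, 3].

X[k] = Σ(n=0 to 4) x[n] · ω_5^(nk)
where ω_5 = e^(-2πi/5)

Computing each X[k]:
X[0] = 7
X[1] = -1.6180+3.8042i
X[2] = 0.6180+2.3511i
X[3] = 0.6180-2.3511i
X[4] = -1.6180-3.8042i

X = [7, -1.6180+3.8042i, 0.6180+2.3511i, 0.6180-2.3511i, -1.6180-3.8042i]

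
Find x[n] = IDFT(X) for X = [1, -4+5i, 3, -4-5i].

x[n] = (1/4) Σ(k=0 to 3) X[k] · e^(2πikn/4)

Computing each x[n]:
x[0] = -1
x[1] = -3
x[2] = 3
x[3] = 2

x = [-1, -3, 3, 2]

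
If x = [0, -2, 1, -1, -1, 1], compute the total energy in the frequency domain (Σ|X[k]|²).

Parseval: Σ|x[n]|² = (1/N)Σ|X[k]|², so Σ|X[k]|² = N·Σ|x[n]|² = 6·8.0000

Σ|X[k]|² = N·Σ|x[n]|² = 6·8.0000 = 48.0000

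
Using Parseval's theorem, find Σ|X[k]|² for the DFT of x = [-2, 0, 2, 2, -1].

Parseval: Σ|x[n]|² = (1/N)Σ|X[k]|², so Σ|X[k]|² = N·Σ|x[n]|² = 5·13.0000

Σ|X[k]|² = N·Σ|x[n]|² = 5·13.0000 = 65.0000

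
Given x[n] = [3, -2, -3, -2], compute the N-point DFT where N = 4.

X[k] = Σ(n=0 to 3) x[n] · ω_4^(nk)
where ω_4 = e^(-2πi/4)

Computing each X[k]:
X[0] = -4
X[1] = 6
X[2] = 4
X[3] = 6

X = [-4, 6, 4, 6]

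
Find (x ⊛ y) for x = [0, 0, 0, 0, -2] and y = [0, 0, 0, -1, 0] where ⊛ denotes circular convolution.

(x ⊛ y)[n] = Σ(m=0 to 4) x[m] · y[(n-m) mod 5]

Computing each output sample:
(x ⊛ y)[0] = 0
(x ⊛ y)[1] = 0
(x ⊛ y)[2] = 2
(x ⊛ y)[3] = 0
(x ⊛ y)[4] = 0

x ⊛ y = [0, 0, 2, 0, 0]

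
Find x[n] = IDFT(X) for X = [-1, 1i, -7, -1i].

x[n] = (1/4) Σ(k=0 to 3) X[k] · e^(2πikn/4)

Computing each x[n]:
x[0] = -2
x[1] = 1
x[2] = -2
x[3] = 2

x = [-2, 1, -2, 2]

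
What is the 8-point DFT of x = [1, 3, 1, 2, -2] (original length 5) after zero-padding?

Original 5-point DFT: [5, -1.1180-4.1675i, 1.1180-3.8900i, 1.1180+3.8900i, -1.1180+4.1675i]
Zero-padded 8-point DFT provides frequency interpolation.

DFT_8([x, 0, ...]) = [5, 3.7071-4.5355i, -2-1i, 2.2929-2.5355i, -5, 2.2929+2.5355i, -2+1i, 3.7071+4.5355i]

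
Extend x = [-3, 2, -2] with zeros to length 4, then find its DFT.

Original 3-point DFT: [-3, -3.0000-3.4641i, -3.0000+3.4641i]
Zero-padded 4-point DFT provides frequency interpolation.

DFT_4([x, 0, ...]) = [-3, -1-2i, -7, -1+2i]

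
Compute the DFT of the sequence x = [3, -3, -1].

X[k] = Σ(n=0 to 2) x[n] · ω_3^(nk)
where ω_3 = e^(-2πi/3)

Computing each X[k]:
X[0] = -1
X[1] = 5.0000+1.7321i
X[2] = 5.0000-1.7321i

X = [-1, 5.0000+1.7321i, 5.0000-1.7321i]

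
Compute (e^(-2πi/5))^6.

Since ω_5^5 = 1, powers reduce modulo 5.
6 mod 5 = 1
So ω_5^6 = ω_5^1 = e^(-2πi·1/5)

ω_5^6 = ω_5^1 = 0.3090-0.9511i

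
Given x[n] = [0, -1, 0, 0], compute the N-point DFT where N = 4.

X[k] = Σ(n=0 to 3) x[n] · ω_4^(nk)
where ω_4 = e^(-2πi/4)

Computing each X[k]:
X[0] = -1
X[1] = 1i
X[2] = 1
X[3] = -1i

X = [-1, 1i, 1, -1i]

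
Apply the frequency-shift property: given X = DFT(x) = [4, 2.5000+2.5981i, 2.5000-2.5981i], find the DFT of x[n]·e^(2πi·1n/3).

Modulation property: DFT(ω_3^(-1n)·x[n]) = X[(k-1) mod 3], so circularly shift X by 1 positions.

X[k-1] = [2.5000-2.5981i, 4, 2.5000+2.5981i]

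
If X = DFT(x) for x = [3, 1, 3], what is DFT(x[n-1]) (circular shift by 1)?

Time shift by 1: X_shifted[k] = ω_3^(1k) · X[k]
Shifted x = [3, 3, 1]

DFT(x[n-1]) = [7, 1.0000-1.7321i, 1.0000+1.7321i]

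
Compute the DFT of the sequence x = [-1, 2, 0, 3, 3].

X[k] = Σ(n=0 to 4) x[n] · ω_5^(nk)
where ω_5 = e^(-2πi/5)

Computing each X[k]:
X[0] = 7
X[1] = -1.8820+2.7144i
X[2] = -4.1180-2.2654i
X[3] = -4.1180+2.2654i
X[4] = -1.8820-2.7144i

X = [7, -1.8820+2.7144i, -4.1180-2.2654i, -4.1180+2.2654i, -1.8820-2.7144i]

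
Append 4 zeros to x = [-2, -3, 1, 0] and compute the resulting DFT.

Original 4-point DFT: [-4, -3+3i, 2, -3-3i]
Zero-padded 8-point DFT provides frequency interpolation.

DFT_8([x, 0, ...]) = [-4, -4.1213+1.1213i, -3+3i, 0.1213+3.1213i, 2, 0.1213-3.1213i, -3-3i, -4.1213-1.1213i]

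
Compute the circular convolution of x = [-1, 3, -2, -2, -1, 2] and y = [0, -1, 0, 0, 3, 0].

(x ⊛ y)[n] = Σ(m=0 to 5) x[m] · y[(n-m) mod 6]

Computing each output sample:
(x ⊛ y)[0] = -8
(x ⊛ y)[1] = -5
(x ⊛ y)[2] = -6
(x ⊛ y)[3] = 8
(x ⊛ y)[4] = -1
(x ⊛ y)[5] = 10

x ⊛ y = [-8, -5, -6, 8, -1, 10]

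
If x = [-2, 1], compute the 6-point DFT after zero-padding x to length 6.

Original 2-point DFT: [-1, -3]
Zero-padded 6-point DFT provides frequency interpolation.

DFT_6([x, 0, ...]) = [-1, -1.5000-0.8660i, -2.5000-0.8660i, -3, -2.5000+0.8660i, -1.5000+0.8660i]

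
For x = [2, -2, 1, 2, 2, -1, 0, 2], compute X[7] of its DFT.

X[7] = Σ(n=0 to 7) x[n] · ω_8^(7n) where ω_8 = e^(-2πi/8)
= (2)·ω_8^0 + (-2)·ω_8^7 + (1)·ω_8^14 + (2)·ω_8^21 + (2)·ω_8^28 + (-1)·ω_8^35 + (0)·ω_8^42 + (2)·ω_8^49

X[7] = -0.7071+0.2929i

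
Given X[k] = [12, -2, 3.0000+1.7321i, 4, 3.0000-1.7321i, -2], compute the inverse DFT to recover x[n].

x[n] = (1/6) Σ(k=0 to 5) X[k] · e^(2πikn/6)

Computing each x[n]:
x[0] = 3
x[1] = 0
x[2] = 3
x[3] = 3
x[4] = 2
x[5] = 1

x = [3, 0, 3, 3, 2, 1]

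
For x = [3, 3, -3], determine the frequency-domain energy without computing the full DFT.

Parseval: Σ|x[n]|² = (1/N)Σ|X[k]|², so Σ|X[k]|² = N·Σ|x[n]|² = 3·27.0000

Σ|X[k]|² = N·Σ|x[n]|² = 3·27.0000 = 81.0000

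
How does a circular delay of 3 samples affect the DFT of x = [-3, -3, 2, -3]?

Time shift by 3: X_shifted[k] = ω_4^(3k) · X[k]
Shifted x = [-3, 2, -3, -3]

DFT(x[n-3]) = [-7, -5i, -5, 5i]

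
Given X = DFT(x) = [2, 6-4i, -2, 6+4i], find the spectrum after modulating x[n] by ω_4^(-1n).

Modulation property: DFT(ω_4^(-1n)·x[n]) = X[(k-1) mod 4], so circularly shift X by 1 positions.

X[k-1] = [6+4i, 2, 6-4i, -2]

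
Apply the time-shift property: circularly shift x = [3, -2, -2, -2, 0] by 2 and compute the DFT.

Time shift by 2: X_shifted[k] = ω_5^(2k) · X[k]
Shifted x = [-2, 0, 3, -2, -2]

DFT(x[n-2]) = [-3, -3.4271-4.8410i, -0.0729+3.5797i, -0.0729-3.5797i, -3.4271+4.8410i]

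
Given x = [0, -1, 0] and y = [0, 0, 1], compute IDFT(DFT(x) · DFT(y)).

(x ⊛ y)[n] = Σ(m=0 to 2) x[m] · y[(n-m) mod 3]

Computing each output sample:
(x ⊛ y)[0] = -1
(x ⊛ y)[1] = 0
(x ⊛ y)[2] = 0

x ⊛ y = [-1, 0, 0]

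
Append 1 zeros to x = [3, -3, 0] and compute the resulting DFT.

Original 3-point DFT: [0, 4.5000+2.5981i, 4.5000-2.5981i]
Zero-padded 4-point DFT provides frequency interpolation.

DFT_4([x, 0, ...]) = [0, 3+3i, 6, 3-3i]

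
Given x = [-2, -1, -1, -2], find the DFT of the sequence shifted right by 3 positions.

Time shift by 3: X_shifted[k] = ω_4^(3k) · X[k]
Shifted x = [-1, -1, -2, -2]

DFT(x[n-3]) = [-6, 1-1i, 0, 1+1i]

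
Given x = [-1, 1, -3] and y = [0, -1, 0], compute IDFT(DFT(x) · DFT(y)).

(x ⊛ y)[n] = Σ(m=0 to 2) x[m] · y[(n-m) mod 3]

Computing each output sample:
(x ⊛ y)[0] = 3
(x ⊛ y)[1] = 1
(x ⊛ y)[2] = -1

x ⊛ y = [3, 1, -1]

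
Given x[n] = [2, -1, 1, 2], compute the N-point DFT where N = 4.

X[k] = Σ(n=0 to 3) x[n] · ω_4^(nk)
where ω_4 = e^(-2πi/4)

Computing each X[k]:
X[0] = 4
X[1] = 1+3i
X[2] = 2
X[3] = 1-3i

X = [4, 1+3i, 2, 1-3i]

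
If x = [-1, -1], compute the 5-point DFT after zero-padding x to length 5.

Original 2-point DFT: [-2, 0]
Zero-padded 5-point DFT provides frequency interpolation.

DFT_5([x, 0, ...]) = [-2, -1.3090+0.9511i, -0.1910+0.5878i, -0.1910-0.5878i, -1.3090-0.9511i]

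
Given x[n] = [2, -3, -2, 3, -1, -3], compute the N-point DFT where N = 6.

X[k] = Σ(n=0 to 5) x[n] · ω_6^(nk)
where ω_6 = e^(-2πi/6)

Computing each X[k]:
X[0] = -4
X[1] = -2.5000+0.8660i
X[2] = 9.5000-0.8660i
X[3] = 2
X[4] = 9.5000+0.8660i
X[5] = -2.5000-0.8660i

X = [-4, -2.5000+0.8660i, 9.5000-0.8660i, 2, 9.5000+0.8660i, -2.5000-0.8660i]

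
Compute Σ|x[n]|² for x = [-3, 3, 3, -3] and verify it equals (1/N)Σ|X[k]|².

Time domain:
Σ|x[n]|² = |-3|² + |3|² + |3|² + |-3|² = 36.0000

Frequency domain:
(1/4)Σ|X[k]|² = (1/4)(|0|² + |-6-6i|² + |0|² + |-6+6i|²) = (1/4)·144.0000 = 36.0000

Both sides agree, confirming Parseval's theorem.

Σ|x[n]|² = (1/N)Σ|X[k]|² = 36.0000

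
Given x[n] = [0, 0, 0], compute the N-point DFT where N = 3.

X[k] = Σ(n=0 to 2) x[n] · ω_3^(nk)
where ω_3 = e^(-2πi/3)

Computing each X[k]:
X[0] = 0
X[1] = 0
X[2] = 0

X = [0, 0, 0]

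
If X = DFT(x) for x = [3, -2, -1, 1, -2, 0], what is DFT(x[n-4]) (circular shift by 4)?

Time shift by 4: X_shifted[k] = ω_6^(4k) · X[k]
Shifted x = [-1, 1, -2, 0, 3, -2]

DFT(x[n-4]) = [-1, -2.0000+1.7321i, -1.0000-6.9282i, 1, -1.0000+6.9282i, -2.0000-1.7321i]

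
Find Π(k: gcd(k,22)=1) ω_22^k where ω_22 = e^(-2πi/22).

The primitive 22nd roots of unity are ω_22^k for k coprime to 22: k ∈ {1, 3, 5, 7, 9, 13, 15, 17, 19, 21}
Their product equals the constant term of the cyclotomic polynomial Φ_22(x) up to sign.
For n ≥ 3, the product of all primitive nth roots of unity is 1. (For n=1 it is 1; for n=2 it is -1.)

1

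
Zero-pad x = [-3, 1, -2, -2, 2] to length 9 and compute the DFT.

Original 5-point DFT: [-4, 1.1631+0.9511i, -6.6631+0.5878i, -6.6631-0.5878i, 1.1631-0.9511i]
Zero-padded 9-point DFT provides frequency interpolation.

DFT_9([x, 0, ...]) = [-4, -3.4606+2.3748i, 1.5851-0.7472i, -5.5000-4.3301i, -4.1245+2.0741i, -4.1245-2.0741i, -5.5000+4.3301i, 1.5851+0.7472i, -3.4606-2.3748i]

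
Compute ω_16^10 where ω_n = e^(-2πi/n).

ω_16^10 = e^(-2πi·10/16)
= cos(-2π·10/16) + i·sin(-2π·10/16)
= cos(-20π/16) + i·sin(-20π/16)

ω_16^10 = cos(-20π/16) + i·sin(-20π/16) = -0.7071+0.7071i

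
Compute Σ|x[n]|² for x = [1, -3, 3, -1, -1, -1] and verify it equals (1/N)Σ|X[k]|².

Time domain:
Σ|x[n]|² = |1|² + |-3|² + |3|² + |-1|² + |-1|² + |-1|² = 22.0000

Frequency domain:
(1/6)Σ|X[k]|² = (1/6)(|-2|² + |-1.0000-1.7321i|² + |1.0000+5.1962i|² + |8|² + |1.0000-5.1962i|² + |-1.0000+1.7321i|²) = (1/6)·132.0000 = 22.0000

Both sides agree, confirming Parseval's theorem.

Σ|x[n]|² = (1/N)Σ|X[k]|² = 22.0000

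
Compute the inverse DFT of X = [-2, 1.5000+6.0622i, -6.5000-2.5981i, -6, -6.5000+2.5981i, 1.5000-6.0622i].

x[n] = (1/6) Σ(k=0 to 5) X[k] · e^(2πikn/6)

Computing each x[n]:
x[0] = -3
x[1] = 1
x[2] = -3
x[3] = -2
x[4] = 2
x[5] = 3

x = [-3, 1, -3, -2, 2, 3]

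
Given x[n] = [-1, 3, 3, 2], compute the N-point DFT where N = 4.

X[k] = Σ(n=0 to 3) x[n] · ω_4^(nk)
where ω_4 = e^(-2πi/4)

Computing each X[k]:
X[0] = 7
X[1] = -4-1i
X[2] = -3
X[3] = -4+1i

X = [7, -4-1i, -3, -4+1i]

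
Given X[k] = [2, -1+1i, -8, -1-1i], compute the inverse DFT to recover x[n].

x[n] = (1/4) Σ(k=0 to 3) X[k] · e^(2πikn/4)

Computing each x[n]:
x[0] = -2
x[1] = 2
x[2] = -1
x[3] = 3

x = [-2, 2, -1, 3]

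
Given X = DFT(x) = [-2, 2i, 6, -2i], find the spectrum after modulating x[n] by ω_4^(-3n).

Modulation property: DFT(ω_4^(-3n)·x[n]) = X[(k-3) mod 4], so circularly shift X by 3 positions.

X[k-3] = [2i, 6, -2i, -2]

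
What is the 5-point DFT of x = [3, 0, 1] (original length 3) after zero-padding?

Original 3-point DFT: [4, 2.5000+0.8660i, 2.5000-0.8660i]
Zero-padded 5-point DFT provides frequency interpolation.

DFT_5([x, 0, ...]) = [4, 2.1910-0.5878i, 3.3090+0.9511i, 3.3090-0.9511i, 2.1910+0.5878i]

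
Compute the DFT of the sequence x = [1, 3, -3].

X[k] = Σ(n=0 to 2) x[n] · ω_3^(nk)
where ω_3 = e^(-2πi/3)

Computing each X[k]:
X[0] = 1
X[1] = 1.0000-5.1962i
X[2] = 1.0000+5.1962i

X = [1, 1.0000-5.1962i, 1.0000+5.1962i]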